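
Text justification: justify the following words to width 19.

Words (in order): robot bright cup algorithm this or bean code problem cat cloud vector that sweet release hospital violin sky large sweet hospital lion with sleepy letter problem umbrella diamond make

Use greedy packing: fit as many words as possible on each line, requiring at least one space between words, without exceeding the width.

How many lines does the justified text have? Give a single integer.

Answer: 11

Derivation:
Line 1: ['robot', 'bright', 'cup'] (min_width=16, slack=3)
Line 2: ['algorithm', 'this', 'or'] (min_width=17, slack=2)
Line 3: ['bean', 'code', 'problem'] (min_width=17, slack=2)
Line 4: ['cat', 'cloud', 'vector'] (min_width=16, slack=3)
Line 5: ['that', 'sweet', 'release'] (min_width=18, slack=1)
Line 6: ['hospital', 'violin', 'sky'] (min_width=19, slack=0)
Line 7: ['large', 'sweet'] (min_width=11, slack=8)
Line 8: ['hospital', 'lion', 'with'] (min_width=18, slack=1)
Line 9: ['sleepy', 'letter'] (min_width=13, slack=6)
Line 10: ['problem', 'umbrella'] (min_width=16, slack=3)
Line 11: ['diamond', 'make'] (min_width=12, slack=7)
Total lines: 11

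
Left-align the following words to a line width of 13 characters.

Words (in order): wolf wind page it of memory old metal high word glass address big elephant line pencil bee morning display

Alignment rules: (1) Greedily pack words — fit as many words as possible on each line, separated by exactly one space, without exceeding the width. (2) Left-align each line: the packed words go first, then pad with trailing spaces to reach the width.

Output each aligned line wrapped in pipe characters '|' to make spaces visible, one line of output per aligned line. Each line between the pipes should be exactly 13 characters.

Answer: |wolf wind    |
|page it of   |
|memory old   |
|metal high   |
|word glass   |
|address big  |
|elephant line|
|pencil bee   |
|morning      |
|display      |

Derivation:
Line 1: ['wolf', 'wind'] (min_width=9, slack=4)
Line 2: ['page', 'it', 'of'] (min_width=10, slack=3)
Line 3: ['memory', 'old'] (min_width=10, slack=3)
Line 4: ['metal', 'high'] (min_width=10, slack=3)
Line 5: ['word', 'glass'] (min_width=10, slack=3)
Line 6: ['address', 'big'] (min_width=11, slack=2)
Line 7: ['elephant', 'line'] (min_width=13, slack=0)
Line 8: ['pencil', 'bee'] (min_width=10, slack=3)
Line 9: ['morning'] (min_width=7, slack=6)
Line 10: ['display'] (min_width=7, slack=6)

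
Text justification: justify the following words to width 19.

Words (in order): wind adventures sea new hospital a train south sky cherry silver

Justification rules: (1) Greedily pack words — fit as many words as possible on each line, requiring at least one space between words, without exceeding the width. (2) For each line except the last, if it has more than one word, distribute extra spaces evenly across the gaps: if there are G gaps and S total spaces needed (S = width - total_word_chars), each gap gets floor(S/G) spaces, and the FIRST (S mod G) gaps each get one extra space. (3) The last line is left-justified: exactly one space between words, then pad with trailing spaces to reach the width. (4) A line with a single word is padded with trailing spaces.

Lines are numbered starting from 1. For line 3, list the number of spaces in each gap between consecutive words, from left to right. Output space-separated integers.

Line 1: ['wind', 'adventures', 'sea'] (min_width=19, slack=0)
Line 2: ['new', 'hospital', 'a'] (min_width=14, slack=5)
Line 3: ['train', 'south', 'sky'] (min_width=15, slack=4)
Line 4: ['cherry', 'silver'] (min_width=13, slack=6)

Answer: 3 3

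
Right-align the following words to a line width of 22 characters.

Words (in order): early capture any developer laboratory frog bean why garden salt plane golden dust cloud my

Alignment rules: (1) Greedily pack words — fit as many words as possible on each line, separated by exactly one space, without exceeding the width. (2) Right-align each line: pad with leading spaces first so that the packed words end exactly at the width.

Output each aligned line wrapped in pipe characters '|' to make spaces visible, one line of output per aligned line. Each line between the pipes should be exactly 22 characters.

Line 1: ['early', 'capture', 'any'] (min_width=17, slack=5)
Line 2: ['developer', 'laboratory'] (min_width=20, slack=2)
Line 3: ['frog', 'bean', 'why', 'garden'] (min_width=20, slack=2)
Line 4: ['salt', 'plane', 'golden', 'dust'] (min_width=22, slack=0)
Line 5: ['cloud', 'my'] (min_width=8, slack=14)

Answer: |     early capture any|
|  developer laboratory|
|  frog bean why garden|
|salt plane golden dust|
|              cloud my|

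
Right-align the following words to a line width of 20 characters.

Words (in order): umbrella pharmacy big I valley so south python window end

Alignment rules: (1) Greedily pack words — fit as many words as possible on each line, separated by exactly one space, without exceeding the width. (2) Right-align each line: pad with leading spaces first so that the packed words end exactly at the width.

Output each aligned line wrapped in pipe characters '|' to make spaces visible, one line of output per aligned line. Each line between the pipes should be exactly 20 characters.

Answer: |   umbrella pharmacy|
|     big I valley so|
| south python window|
|                 end|

Derivation:
Line 1: ['umbrella', 'pharmacy'] (min_width=17, slack=3)
Line 2: ['big', 'I', 'valley', 'so'] (min_width=15, slack=5)
Line 3: ['south', 'python', 'window'] (min_width=19, slack=1)
Line 4: ['end'] (min_width=3, slack=17)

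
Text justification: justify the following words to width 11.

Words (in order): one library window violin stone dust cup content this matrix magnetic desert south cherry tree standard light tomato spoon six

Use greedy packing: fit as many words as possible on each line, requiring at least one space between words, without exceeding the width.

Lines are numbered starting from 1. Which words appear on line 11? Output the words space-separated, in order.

Line 1: ['one', 'library'] (min_width=11, slack=0)
Line 2: ['window'] (min_width=6, slack=5)
Line 3: ['violin'] (min_width=6, slack=5)
Line 4: ['stone', 'dust'] (min_width=10, slack=1)
Line 5: ['cup', 'content'] (min_width=11, slack=0)
Line 6: ['this', 'matrix'] (min_width=11, slack=0)
Line 7: ['magnetic'] (min_width=8, slack=3)
Line 8: ['desert'] (min_width=6, slack=5)
Line 9: ['south'] (min_width=5, slack=6)
Line 10: ['cherry', 'tree'] (min_width=11, slack=0)
Line 11: ['standard'] (min_width=8, slack=3)
Line 12: ['light'] (min_width=5, slack=6)
Line 13: ['tomato'] (min_width=6, slack=5)
Line 14: ['spoon', 'six'] (min_width=9, slack=2)

Answer: standard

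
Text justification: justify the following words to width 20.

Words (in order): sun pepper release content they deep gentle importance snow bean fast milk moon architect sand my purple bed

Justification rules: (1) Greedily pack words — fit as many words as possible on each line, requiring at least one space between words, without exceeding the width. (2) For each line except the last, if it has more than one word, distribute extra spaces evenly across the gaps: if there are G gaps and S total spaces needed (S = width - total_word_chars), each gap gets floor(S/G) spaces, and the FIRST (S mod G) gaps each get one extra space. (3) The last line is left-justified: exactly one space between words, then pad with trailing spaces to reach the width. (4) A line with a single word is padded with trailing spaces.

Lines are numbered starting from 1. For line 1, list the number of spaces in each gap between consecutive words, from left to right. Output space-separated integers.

Answer: 2 2

Derivation:
Line 1: ['sun', 'pepper', 'release'] (min_width=18, slack=2)
Line 2: ['content', 'they', 'deep'] (min_width=17, slack=3)
Line 3: ['gentle', 'importance'] (min_width=17, slack=3)
Line 4: ['snow', 'bean', 'fast', 'milk'] (min_width=19, slack=1)
Line 5: ['moon', 'architect', 'sand'] (min_width=19, slack=1)
Line 6: ['my', 'purple', 'bed'] (min_width=13, slack=7)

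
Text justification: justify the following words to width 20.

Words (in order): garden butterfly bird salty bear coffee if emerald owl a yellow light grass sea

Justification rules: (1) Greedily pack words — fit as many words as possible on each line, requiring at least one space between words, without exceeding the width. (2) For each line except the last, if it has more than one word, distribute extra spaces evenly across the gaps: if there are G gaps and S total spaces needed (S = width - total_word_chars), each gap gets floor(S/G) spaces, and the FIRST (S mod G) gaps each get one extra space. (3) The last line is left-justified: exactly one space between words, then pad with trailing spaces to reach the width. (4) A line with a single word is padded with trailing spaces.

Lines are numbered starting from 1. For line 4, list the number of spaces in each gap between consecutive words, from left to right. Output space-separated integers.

Line 1: ['garden', 'butterfly'] (min_width=16, slack=4)
Line 2: ['bird', 'salty', 'bear'] (min_width=15, slack=5)
Line 3: ['coffee', 'if', 'emerald'] (min_width=17, slack=3)
Line 4: ['owl', 'a', 'yellow', 'light'] (min_width=18, slack=2)
Line 5: ['grass', 'sea'] (min_width=9, slack=11)

Answer: 2 2 1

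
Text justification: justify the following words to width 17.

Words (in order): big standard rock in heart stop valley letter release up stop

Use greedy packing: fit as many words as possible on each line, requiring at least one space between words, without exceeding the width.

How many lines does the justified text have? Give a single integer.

Answer: 4

Derivation:
Line 1: ['big', 'standard', 'rock'] (min_width=17, slack=0)
Line 2: ['in', 'heart', 'stop'] (min_width=13, slack=4)
Line 3: ['valley', 'letter'] (min_width=13, slack=4)
Line 4: ['release', 'up', 'stop'] (min_width=15, slack=2)
Total lines: 4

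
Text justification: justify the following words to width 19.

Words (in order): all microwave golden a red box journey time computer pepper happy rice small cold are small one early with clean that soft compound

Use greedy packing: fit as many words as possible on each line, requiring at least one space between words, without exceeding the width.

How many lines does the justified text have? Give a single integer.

Line 1: ['all', 'microwave'] (min_width=13, slack=6)
Line 2: ['golden', 'a', 'red', 'box'] (min_width=16, slack=3)
Line 3: ['journey', 'time'] (min_width=12, slack=7)
Line 4: ['computer', 'pepper'] (min_width=15, slack=4)
Line 5: ['happy', 'rice', 'small'] (min_width=16, slack=3)
Line 6: ['cold', 'are', 'small', 'one'] (min_width=18, slack=1)
Line 7: ['early', 'with', 'clean'] (min_width=16, slack=3)
Line 8: ['that', 'soft', 'compound'] (min_width=18, slack=1)
Total lines: 8

Answer: 8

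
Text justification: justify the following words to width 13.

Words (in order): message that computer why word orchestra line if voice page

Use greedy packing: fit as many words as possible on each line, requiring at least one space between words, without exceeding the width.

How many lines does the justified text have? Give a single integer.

Answer: 6

Derivation:
Line 1: ['message', 'that'] (min_width=12, slack=1)
Line 2: ['computer', 'why'] (min_width=12, slack=1)
Line 3: ['word'] (min_width=4, slack=9)
Line 4: ['orchestra'] (min_width=9, slack=4)
Line 5: ['line', 'if', 'voice'] (min_width=13, slack=0)
Line 6: ['page'] (min_width=4, slack=9)
Total lines: 6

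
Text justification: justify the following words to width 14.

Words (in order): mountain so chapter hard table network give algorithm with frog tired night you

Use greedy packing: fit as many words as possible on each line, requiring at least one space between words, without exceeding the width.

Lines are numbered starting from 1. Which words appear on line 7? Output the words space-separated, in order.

Line 1: ['mountain', 'so'] (min_width=11, slack=3)
Line 2: ['chapter', 'hard'] (min_width=12, slack=2)
Line 3: ['table', 'network'] (min_width=13, slack=1)
Line 4: ['give', 'algorithm'] (min_width=14, slack=0)
Line 5: ['with', 'frog'] (min_width=9, slack=5)
Line 6: ['tired', 'night'] (min_width=11, slack=3)
Line 7: ['you'] (min_width=3, slack=11)

Answer: you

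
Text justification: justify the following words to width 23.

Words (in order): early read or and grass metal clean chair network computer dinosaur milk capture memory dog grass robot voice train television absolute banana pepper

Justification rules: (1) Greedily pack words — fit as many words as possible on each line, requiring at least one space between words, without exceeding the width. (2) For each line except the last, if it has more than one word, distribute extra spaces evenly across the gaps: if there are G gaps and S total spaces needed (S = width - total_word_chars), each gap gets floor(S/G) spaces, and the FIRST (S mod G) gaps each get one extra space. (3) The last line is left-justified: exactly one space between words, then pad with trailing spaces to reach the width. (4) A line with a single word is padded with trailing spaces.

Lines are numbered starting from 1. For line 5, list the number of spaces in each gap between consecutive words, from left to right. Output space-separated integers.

Answer: 2 1 1

Derivation:
Line 1: ['early', 'read', 'or', 'and', 'grass'] (min_width=23, slack=0)
Line 2: ['metal', 'clean', 'chair'] (min_width=17, slack=6)
Line 3: ['network', 'computer'] (min_width=16, slack=7)
Line 4: ['dinosaur', 'milk', 'capture'] (min_width=21, slack=2)
Line 5: ['memory', 'dog', 'grass', 'robot'] (min_width=22, slack=1)
Line 6: ['voice', 'train', 'television'] (min_width=22, slack=1)
Line 7: ['absolute', 'banana', 'pepper'] (min_width=22, slack=1)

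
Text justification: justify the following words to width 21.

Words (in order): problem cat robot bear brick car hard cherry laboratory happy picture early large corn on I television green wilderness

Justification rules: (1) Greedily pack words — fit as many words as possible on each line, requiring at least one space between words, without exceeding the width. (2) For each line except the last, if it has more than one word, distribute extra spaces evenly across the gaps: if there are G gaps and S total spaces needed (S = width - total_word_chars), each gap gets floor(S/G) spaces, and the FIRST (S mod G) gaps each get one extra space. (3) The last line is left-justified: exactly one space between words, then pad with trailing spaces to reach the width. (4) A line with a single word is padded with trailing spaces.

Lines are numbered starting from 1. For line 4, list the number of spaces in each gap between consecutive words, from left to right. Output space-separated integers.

Line 1: ['problem', 'cat', 'robot'] (min_width=17, slack=4)
Line 2: ['bear', 'brick', 'car', 'hard'] (min_width=19, slack=2)
Line 3: ['cherry', 'laboratory'] (min_width=17, slack=4)
Line 4: ['happy', 'picture', 'early'] (min_width=19, slack=2)
Line 5: ['large', 'corn', 'on', 'I'] (min_width=15, slack=6)
Line 6: ['television', 'green'] (min_width=16, slack=5)
Line 7: ['wilderness'] (min_width=10, slack=11)

Answer: 2 2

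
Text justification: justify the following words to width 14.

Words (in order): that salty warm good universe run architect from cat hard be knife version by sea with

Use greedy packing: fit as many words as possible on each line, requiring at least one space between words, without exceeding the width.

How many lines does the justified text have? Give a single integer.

Line 1: ['that', 'salty'] (min_width=10, slack=4)
Line 2: ['warm', 'good'] (min_width=9, slack=5)
Line 3: ['universe', 'run'] (min_width=12, slack=2)
Line 4: ['architect', 'from'] (min_width=14, slack=0)
Line 5: ['cat', 'hard', 'be'] (min_width=11, slack=3)
Line 6: ['knife', 'version'] (min_width=13, slack=1)
Line 7: ['by', 'sea', 'with'] (min_width=11, slack=3)
Total lines: 7

Answer: 7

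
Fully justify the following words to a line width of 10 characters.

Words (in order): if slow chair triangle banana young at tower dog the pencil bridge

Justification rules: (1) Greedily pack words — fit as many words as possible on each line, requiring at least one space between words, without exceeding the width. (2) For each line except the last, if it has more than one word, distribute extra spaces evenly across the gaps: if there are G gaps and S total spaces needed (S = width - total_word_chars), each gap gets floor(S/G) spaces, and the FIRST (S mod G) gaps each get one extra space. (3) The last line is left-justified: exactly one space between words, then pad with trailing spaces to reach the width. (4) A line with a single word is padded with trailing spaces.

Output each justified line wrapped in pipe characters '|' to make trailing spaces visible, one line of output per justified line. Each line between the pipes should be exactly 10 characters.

Line 1: ['if', 'slow'] (min_width=7, slack=3)
Line 2: ['chair'] (min_width=5, slack=5)
Line 3: ['triangle'] (min_width=8, slack=2)
Line 4: ['banana'] (min_width=6, slack=4)
Line 5: ['young', 'at'] (min_width=8, slack=2)
Line 6: ['tower', 'dog'] (min_width=9, slack=1)
Line 7: ['the', 'pencil'] (min_width=10, slack=0)
Line 8: ['bridge'] (min_width=6, slack=4)

Answer: |if    slow|
|chair     |
|triangle  |
|banana    |
|young   at|
|tower  dog|
|the pencil|
|bridge    |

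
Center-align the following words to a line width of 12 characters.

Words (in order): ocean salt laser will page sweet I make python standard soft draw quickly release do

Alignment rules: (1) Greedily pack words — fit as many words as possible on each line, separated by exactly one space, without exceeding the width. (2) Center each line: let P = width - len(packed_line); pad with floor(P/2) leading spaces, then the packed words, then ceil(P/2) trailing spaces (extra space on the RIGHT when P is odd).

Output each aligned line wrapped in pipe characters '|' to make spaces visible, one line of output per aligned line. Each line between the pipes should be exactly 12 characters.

Line 1: ['ocean', 'salt'] (min_width=10, slack=2)
Line 2: ['laser', 'will'] (min_width=10, slack=2)
Line 3: ['page', 'sweet', 'I'] (min_width=12, slack=0)
Line 4: ['make', 'python'] (min_width=11, slack=1)
Line 5: ['standard'] (min_width=8, slack=4)
Line 6: ['soft', 'draw'] (min_width=9, slack=3)
Line 7: ['quickly'] (min_width=7, slack=5)
Line 8: ['release', 'do'] (min_width=10, slack=2)

Answer: | ocean salt |
| laser will |
|page sweet I|
|make python |
|  standard  |
| soft draw  |
|  quickly   |
| release do |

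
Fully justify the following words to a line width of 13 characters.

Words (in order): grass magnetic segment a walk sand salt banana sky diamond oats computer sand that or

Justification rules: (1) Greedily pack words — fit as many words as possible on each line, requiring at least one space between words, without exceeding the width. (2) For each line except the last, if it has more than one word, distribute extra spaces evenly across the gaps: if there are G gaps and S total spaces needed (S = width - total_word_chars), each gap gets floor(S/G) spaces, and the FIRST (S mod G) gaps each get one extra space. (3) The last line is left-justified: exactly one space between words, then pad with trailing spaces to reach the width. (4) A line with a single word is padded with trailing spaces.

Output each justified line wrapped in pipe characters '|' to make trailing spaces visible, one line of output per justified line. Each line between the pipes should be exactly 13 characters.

Line 1: ['grass'] (min_width=5, slack=8)
Line 2: ['magnetic'] (min_width=8, slack=5)
Line 3: ['segment', 'a'] (min_width=9, slack=4)
Line 4: ['walk', 'sand'] (min_width=9, slack=4)
Line 5: ['salt', 'banana'] (min_width=11, slack=2)
Line 6: ['sky', 'diamond'] (min_width=11, slack=2)
Line 7: ['oats', 'computer'] (min_width=13, slack=0)
Line 8: ['sand', 'that', 'or'] (min_width=12, slack=1)

Answer: |grass        |
|magnetic     |
|segment     a|
|walk     sand|
|salt   banana|
|sky   diamond|
|oats computer|
|sand that or |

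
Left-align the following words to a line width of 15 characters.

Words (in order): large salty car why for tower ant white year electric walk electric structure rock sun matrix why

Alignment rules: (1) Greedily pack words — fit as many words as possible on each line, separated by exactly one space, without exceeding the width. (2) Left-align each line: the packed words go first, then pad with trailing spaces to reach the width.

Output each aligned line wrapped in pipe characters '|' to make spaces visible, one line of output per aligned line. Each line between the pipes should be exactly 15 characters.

Line 1: ['large', 'salty', 'car'] (min_width=15, slack=0)
Line 2: ['why', 'for', 'tower'] (min_width=13, slack=2)
Line 3: ['ant', 'white', 'year'] (min_width=14, slack=1)
Line 4: ['electric', 'walk'] (min_width=13, slack=2)
Line 5: ['electric'] (min_width=8, slack=7)
Line 6: ['structure', 'rock'] (min_width=14, slack=1)
Line 7: ['sun', 'matrix', 'why'] (min_width=14, slack=1)

Answer: |large salty car|
|why for tower  |
|ant white year |
|electric walk  |
|electric       |
|structure rock |
|sun matrix why |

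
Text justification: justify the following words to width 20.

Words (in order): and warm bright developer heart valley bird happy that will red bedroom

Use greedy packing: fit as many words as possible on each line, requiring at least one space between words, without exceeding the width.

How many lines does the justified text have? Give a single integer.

Line 1: ['and', 'warm', 'bright'] (min_width=15, slack=5)
Line 2: ['developer', 'heart'] (min_width=15, slack=5)
Line 3: ['valley', 'bird', 'happy'] (min_width=17, slack=3)
Line 4: ['that', 'will', 'red'] (min_width=13, slack=7)
Line 5: ['bedroom'] (min_width=7, slack=13)
Total lines: 5

Answer: 5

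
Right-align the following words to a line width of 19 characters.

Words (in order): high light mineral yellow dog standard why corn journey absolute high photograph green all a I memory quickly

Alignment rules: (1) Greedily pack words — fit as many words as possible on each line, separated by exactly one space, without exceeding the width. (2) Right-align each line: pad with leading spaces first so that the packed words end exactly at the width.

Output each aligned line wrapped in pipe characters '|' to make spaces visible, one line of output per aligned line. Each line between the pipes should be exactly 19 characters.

Line 1: ['high', 'light', 'mineral'] (min_width=18, slack=1)
Line 2: ['yellow', 'dog', 'standard'] (min_width=19, slack=0)
Line 3: ['why', 'corn', 'journey'] (min_width=16, slack=3)
Line 4: ['absolute', 'high'] (min_width=13, slack=6)
Line 5: ['photograph', 'green'] (min_width=16, slack=3)
Line 6: ['all', 'a', 'I', 'memory'] (min_width=14, slack=5)
Line 7: ['quickly'] (min_width=7, slack=12)

Answer: | high light mineral|
|yellow dog standard|
|   why corn journey|
|      absolute high|
|   photograph green|
|     all a I memory|
|            quickly|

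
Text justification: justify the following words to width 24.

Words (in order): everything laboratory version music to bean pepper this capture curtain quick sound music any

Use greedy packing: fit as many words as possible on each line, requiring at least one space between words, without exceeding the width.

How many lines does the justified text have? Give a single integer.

Line 1: ['everything', 'laboratory'] (min_width=21, slack=3)
Line 2: ['version', 'music', 'to', 'bean'] (min_width=21, slack=3)
Line 3: ['pepper', 'this', 'capture'] (min_width=19, slack=5)
Line 4: ['curtain', 'quick', 'sound'] (min_width=19, slack=5)
Line 5: ['music', 'any'] (min_width=9, slack=15)
Total lines: 5

Answer: 5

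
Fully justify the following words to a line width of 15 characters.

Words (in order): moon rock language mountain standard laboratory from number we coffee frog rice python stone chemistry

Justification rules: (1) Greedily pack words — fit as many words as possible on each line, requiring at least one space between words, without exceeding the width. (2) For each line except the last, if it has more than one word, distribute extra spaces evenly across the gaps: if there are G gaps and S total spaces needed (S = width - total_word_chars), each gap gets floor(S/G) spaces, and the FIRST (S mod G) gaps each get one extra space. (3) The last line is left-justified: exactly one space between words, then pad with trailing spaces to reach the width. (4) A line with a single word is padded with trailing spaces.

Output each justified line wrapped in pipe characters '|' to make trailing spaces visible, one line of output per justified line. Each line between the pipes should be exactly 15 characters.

Answer: |moon       rock|
|language       |
|mountain       |
|standard       |
|laboratory from|
|number       we|
|coffee     frog|
|rice     python|
|stone chemistry|

Derivation:
Line 1: ['moon', 'rock'] (min_width=9, slack=6)
Line 2: ['language'] (min_width=8, slack=7)
Line 3: ['mountain'] (min_width=8, slack=7)
Line 4: ['standard'] (min_width=8, slack=7)
Line 5: ['laboratory', 'from'] (min_width=15, slack=0)
Line 6: ['number', 'we'] (min_width=9, slack=6)
Line 7: ['coffee', 'frog'] (min_width=11, slack=4)
Line 8: ['rice', 'python'] (min_width=11, slack=4)
Line 9: ['stone', 'chemistry'] (min_width=15, slack=0)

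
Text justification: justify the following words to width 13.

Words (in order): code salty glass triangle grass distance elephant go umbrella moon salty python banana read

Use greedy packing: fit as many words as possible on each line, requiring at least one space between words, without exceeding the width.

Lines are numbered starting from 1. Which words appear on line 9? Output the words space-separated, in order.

Answer: banana read

Derivation:
Line 1: ['code', 'salty'] (min_width=10, slack=3)
Line 2: ['glass'] (min_width=5, slack=8)
Line 3: ['triangle'] (min_width=8, slack=5)
Line 4: ['grass'] (min_width=5, slack=8)
Line 5: ['distance'] (min_width=8, slack=5)
Line 6: ['elephant', 'go'] (min_width=11, slack=2)
Line 7: ['umbrella', 'moon'] (min_width=13, slack=0)
Line 8: ['salty', 'python'] (min_width=12, slack=1)
Line 9: ['banana', 'read'] (min_width=11, slack=2)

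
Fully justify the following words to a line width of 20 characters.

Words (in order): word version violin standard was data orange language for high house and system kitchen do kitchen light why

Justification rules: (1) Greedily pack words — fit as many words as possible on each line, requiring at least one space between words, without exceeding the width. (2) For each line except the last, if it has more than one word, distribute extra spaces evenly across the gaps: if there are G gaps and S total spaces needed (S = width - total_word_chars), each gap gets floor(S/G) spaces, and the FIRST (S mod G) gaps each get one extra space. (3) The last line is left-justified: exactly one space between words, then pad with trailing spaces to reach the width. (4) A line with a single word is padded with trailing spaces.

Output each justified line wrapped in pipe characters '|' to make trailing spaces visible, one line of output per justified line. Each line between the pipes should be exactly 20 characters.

Line 1: ['word', 'version', 'violin'] (min_width=19, slack=1)
Line 2: ['standard', 'was', 'data'] (min_width=17, slack=3)
Line 3: ['orange', 'language', 'for'] (min_width=19, slack=1)
Line 4: ['high', 'house', 'and'] (min_width=14, slack=6)
Line 5: ['system', 'kitchen', 'do'] (min_width=17, slack=3)
Line 6: ['kitchen', 'light', 'why'] (min_width=17, slack=3)

Answer: |word  version violin|
|standard   was  data|
|orange  language for|
|high    house    and|
|system   kitchen  do|
|kitchen light why   |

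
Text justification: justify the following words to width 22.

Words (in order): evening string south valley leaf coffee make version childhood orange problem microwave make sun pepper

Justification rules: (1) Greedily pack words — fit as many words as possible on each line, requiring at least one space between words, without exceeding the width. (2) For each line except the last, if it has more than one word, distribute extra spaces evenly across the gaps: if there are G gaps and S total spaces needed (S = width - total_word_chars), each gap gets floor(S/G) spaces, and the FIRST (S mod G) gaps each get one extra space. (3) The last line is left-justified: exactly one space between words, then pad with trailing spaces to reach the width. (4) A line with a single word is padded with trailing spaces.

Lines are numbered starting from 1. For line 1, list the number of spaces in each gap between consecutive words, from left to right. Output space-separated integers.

Line 1: ['evening', 'string', 'south'] (min_width=20, slack=2)
Line 2: ['valley', 'leaf', 'coffee'] (min_width=18, slack=4)
Line 3: ['make', 'version', 'childhood'] (min_width=22, slack=0)
Line 4: ['orange', 'problem'] (min_width=14, slack=8)
Line 5: ['microwave', 'make', 'sun'] (min_width=18, slack=4)
Line 6: ['pepper'] (min_width=6, slack=16)

Answer: 2 2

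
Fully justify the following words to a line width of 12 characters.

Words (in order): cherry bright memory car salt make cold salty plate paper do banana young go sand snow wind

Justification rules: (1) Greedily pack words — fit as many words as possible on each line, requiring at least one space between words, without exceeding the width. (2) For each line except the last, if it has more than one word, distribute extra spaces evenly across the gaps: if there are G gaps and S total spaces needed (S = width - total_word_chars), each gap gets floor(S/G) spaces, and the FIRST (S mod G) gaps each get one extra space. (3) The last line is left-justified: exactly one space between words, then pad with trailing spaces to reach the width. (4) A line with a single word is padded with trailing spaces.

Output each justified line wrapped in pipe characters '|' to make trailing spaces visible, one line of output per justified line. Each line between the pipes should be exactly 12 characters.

Answer: |cherry      |
|bright      |
|memory   car|
|salt    make|
|cold   salty|
|plate  paper|
|do    banana|
|young     go|
|sand    snow|
|wind        |

Derivation:
Line 1: ['cherry'] (min_width=6, slack=6)
Line 2: ['bright'] (min_width=6, slack=6)
Line 3: ['memory', 'car'] (min_width=10, slack=2)
Line 4: ['salt', 'make'] (min_width=9, slack=3)
Line 5: ['cold', 'salty'] (min_width=10, slack=2)
Line 6: ['plate', 'paper'] (min_width=11, slack=1)
Line 7: ['do', 'banana'] (min_width=9, slack=3)
Line 8: ['young', 'go'] (min_width=8, slack=4)
Line 9: ['sand', 'snow'] (min_width=9, slack=3)
Line 10: ['wind'] (min_width=4, slack=8)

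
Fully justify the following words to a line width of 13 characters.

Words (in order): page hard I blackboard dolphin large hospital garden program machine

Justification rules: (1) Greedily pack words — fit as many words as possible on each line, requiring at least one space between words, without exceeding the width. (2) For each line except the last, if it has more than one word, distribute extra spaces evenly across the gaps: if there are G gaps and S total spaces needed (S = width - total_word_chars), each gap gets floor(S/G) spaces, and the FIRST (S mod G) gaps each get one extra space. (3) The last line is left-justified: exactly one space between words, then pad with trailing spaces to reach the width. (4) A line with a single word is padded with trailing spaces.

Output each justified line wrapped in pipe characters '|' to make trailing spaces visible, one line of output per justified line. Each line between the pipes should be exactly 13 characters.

Line 1: ['page', 'hard', 'I'] (min_width=11, slack=2)
Line 2: ['blackboard'] (min_width=10, slack=3)
Line 3: ['dolphin', 'large'] (min_width=13, slack=0)
Line 4: ['hospital'] (min_width=8, slack=5)
Line 5: ['garden'] (min_width=6, slack=7)
Line 6: ['program'] (min_width=7, slack=6)
Line 7: ['machine'] (min_width=7, slack=6)

Answer: |page  hard  I|
|blackboard   |
|dolphin large|
|hospital     |
|garden       |
|program      |
|machine      |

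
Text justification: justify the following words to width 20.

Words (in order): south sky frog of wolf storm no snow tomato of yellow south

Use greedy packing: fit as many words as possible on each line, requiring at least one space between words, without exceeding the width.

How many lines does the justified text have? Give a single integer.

Answer: 4

Derivation:
Line 1: ['south', 'sky', 'frog', 'of'] (min_width=17, slack=3)
Line 2: ['wolf', 'storm', 'no', 'snow'] (min_width=18, slack=2)
Line 3: ['tomato', 'of', 'yellow'] (min_width=16, slack=4)
Line 4: ['south'] (min_width=5, slack=15)
Total lines: 4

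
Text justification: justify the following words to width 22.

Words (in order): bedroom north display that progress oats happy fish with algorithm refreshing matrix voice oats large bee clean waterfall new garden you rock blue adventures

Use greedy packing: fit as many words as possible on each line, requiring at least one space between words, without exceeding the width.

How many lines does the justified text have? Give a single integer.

Line 1: ['bedroom', 'north', 'display'] (min_width=21, slack=1)
Line 2: ['that', 'progress', 'oats'] (min_width=18, slack=4)
Line 3: ['happy', 'fish', 'with'] (min_width=15, slack=7)
Line 4: ['algorithm', 'refreshing'] (min_width=20, slack=2)
Line 5: ['matrix', 'voice', 'oats'] (min_width=17, slack=5)
Line 6: ['large', 'bee', 'clean'] (min_width=15, slack=7)
Line 7: ['waterfall', 'new', 'garden'] (min_width=20, slack=2)
Line 8: ['you', 'rock', 'blue'] (min_width=13, slack=9)
Line 9: ['adventures'] (min_width=10, slack=12)
Total lines: 9

Answer: 9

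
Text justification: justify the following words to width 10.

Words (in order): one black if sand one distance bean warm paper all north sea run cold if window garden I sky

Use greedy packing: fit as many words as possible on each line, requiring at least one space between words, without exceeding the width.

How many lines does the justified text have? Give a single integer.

Answer: 11

Derivation:
Line 1: ['one', 'black'] (min_width=9, slack=1)
Line 2: ['if', 'sand'] (min_width=7, slack=3)
Line 3: ['one'] (min_width=3, slack=7)
Line 4: ['distance'] (min_width=8, slack=2)
Line 5: ['bean', 'warm'] (min_width=9, slack=1)
Line 6: ['paper', 'all'] (min_width=9, slack=1)
Line 7: ['north', 'sea'] (min_width=9, slack=1)
Line 8: ['run', 'cold'] (min_width=8, slack=2)
Line 9: ['if', 'window'] (min_width=9, slack=1)
Line 10: ['garden', 'I'] (min_width=8, slack=2)
Line 11: ['sky'] (min_width=3, slack=7)
Total lines: 11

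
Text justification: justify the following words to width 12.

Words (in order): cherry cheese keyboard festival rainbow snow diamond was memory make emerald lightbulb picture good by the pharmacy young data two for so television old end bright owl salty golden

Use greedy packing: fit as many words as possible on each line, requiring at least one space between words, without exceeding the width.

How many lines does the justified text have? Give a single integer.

Answer: 18

Derivation:
Line 1: ['cherry'] (min_width=6, slack=6)
Line 2: ['cheese'] (min_width=6, slack=6)
Line 3: ['keyboard'] (min_width=8, slack=4)
Line 4: ['festival'] (min_width=8, slack=4)
Line 5: ['rainbow', 'snow'] (min_width=12, slack=0)
Line 6: ['diamond', 'was'] (min_width=11, slack=1)
Line 7: ['memory', 'make'] (min_width=11, slack=1)
Line 8: ['emerald'] (min_width=7, slack=5)
Line 9: ['lightbulb'] (min_width=9, slack=3)
Line 10: ['picture', 'good'] (min_width=12, slack=0)
Line 11: ['by', 'the'] (min_width=6, slack=6)
Line 12: ['pharmacy'] (min_width=8, slack=4)
Line 13: ['young', 'data'] (min_width=10, slack=2)
Line 14: ['two', 'for', 'so'] (min_width=10, slack=2)
Line 15: ['television'] (min_width=10, slack=2)
Line 16: ['old', 'end'] (min_width=7, slack=5)
Line 17: ['bright', 'owl'] (min_width=10, slack=2)
Line 18: ['salty', 'golden'] (min_width=12, slack=0)
Total lines: 18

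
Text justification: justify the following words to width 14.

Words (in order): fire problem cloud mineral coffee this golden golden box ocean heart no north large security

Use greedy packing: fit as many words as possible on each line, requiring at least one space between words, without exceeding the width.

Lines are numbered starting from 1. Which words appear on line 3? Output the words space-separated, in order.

Answer: coffee this

Derivation:
Line 1: ['fire', 'problem'] (min_width=12, slack=2)
Line 2: ['cloud', 'mineral'] (min_width=13, slack=1)
Line 3: ['coffee', 'this'] (min_width=11, slack=3)
Line 4: ['golden', 'golden'] (min_width=13, slack=1)
Line 5: ['box', 'ocean'] (min_width=9, slack=5)
Line 6: ['heart', 'no', 'north'] (min_width=14, slack=0)
Line 7: ['large', 'security'] (min_width=14, slack=0)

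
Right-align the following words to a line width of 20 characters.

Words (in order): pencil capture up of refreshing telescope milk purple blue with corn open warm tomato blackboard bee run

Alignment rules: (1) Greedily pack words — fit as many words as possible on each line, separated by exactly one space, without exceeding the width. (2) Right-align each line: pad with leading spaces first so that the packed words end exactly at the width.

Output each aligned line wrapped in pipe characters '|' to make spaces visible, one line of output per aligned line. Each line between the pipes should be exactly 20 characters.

Answer: |pencil capture up of|
|refreshing telescope|
|    milk purple blue|
| with corn open warm|
|   tomato blackboard|
|             bee run|

Derivation:
Line 1: ['pencil', 'capture', 'up', 'of'] (min_width=20, slack=0)
Line 2: ['refreshing', 'telescope'] (min_width=20, slack=0)
Line 3: ['milk', 'purple', 'blue'] (min_width=16, slack=4)
Line 4: ['with', 'corn', 'open', 'warm'] (min_width=19, slack=1)
Line 5: ['tomato', 'blackboard'] (min_width=17, slack=3)
Line 6: ['bee', 'run'] (min_width=7, slack=13)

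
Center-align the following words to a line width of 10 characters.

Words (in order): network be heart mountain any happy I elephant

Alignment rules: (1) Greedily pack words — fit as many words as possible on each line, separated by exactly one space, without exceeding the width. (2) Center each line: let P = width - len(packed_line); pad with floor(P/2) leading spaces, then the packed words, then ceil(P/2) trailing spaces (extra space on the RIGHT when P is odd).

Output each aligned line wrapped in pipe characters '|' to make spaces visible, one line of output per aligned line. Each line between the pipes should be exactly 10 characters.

Line 1: ['network', 'be'] (min_width=10, slack=0)
Line 2: ['heart'] (min_width=5, slack=5)
Line 3: ['mountain'] (min_width=8, slack=2)
Line 4: ['any', 'happy'] (min_width=9, slack=1)
Line 5: ['I', 'elephant'] (min_width=10, slack=0)

Answer: |network be|
|  heart   |
| mountain |
|any happy |
|I elephant|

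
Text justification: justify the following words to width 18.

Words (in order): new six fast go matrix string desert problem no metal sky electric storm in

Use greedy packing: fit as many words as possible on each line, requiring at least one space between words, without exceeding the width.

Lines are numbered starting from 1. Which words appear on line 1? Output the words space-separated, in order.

Answer: new six fast go

Derivation:
Line 1: ['new', 'six', 'fast', 'go'] (min_width=15, slack=3)
Line 2: ['matrix', 'string'] (min_width=13, slack=5)
Line 3: ['desert', 'problem', 'no'] (min_width=17, slack=1)
Line 4: ['metal', 'sky', 'electric'] (min_width=18, slack=0)
Line 5: ['storm', 'in'] (min_width=8, slack=10)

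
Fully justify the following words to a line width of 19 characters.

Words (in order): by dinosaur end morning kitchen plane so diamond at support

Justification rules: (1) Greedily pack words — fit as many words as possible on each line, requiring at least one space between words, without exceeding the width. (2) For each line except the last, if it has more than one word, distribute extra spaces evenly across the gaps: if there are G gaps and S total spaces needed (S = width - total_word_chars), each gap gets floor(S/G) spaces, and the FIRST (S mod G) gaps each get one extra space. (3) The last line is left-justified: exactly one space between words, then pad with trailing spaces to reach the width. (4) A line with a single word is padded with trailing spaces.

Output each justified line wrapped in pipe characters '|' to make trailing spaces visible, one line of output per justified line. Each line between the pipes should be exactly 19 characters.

Answer: |by   dinosaur   end|
|morning     kitchen|
|plane so diamond at|
|support            |

Derivation:
Line 1: ['by', 'dinosaur', 'end'] (min_width=15, slack=4)
Line 2: ['morning', 'kitchen'] (min_width=15, slack=4)
Line 3: ['plane', 'so', 'diamond', 'at'] (min_width=19, slack=0)
Line 4: ['support'] (min_width=7, slack=12)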